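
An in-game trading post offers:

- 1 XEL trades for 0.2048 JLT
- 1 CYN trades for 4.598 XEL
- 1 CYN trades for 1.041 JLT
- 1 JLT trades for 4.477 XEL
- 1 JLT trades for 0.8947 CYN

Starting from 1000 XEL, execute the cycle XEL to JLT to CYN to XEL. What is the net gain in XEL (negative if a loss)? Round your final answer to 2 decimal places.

-157.49

1000 XEL × 0.2048 = 204.8 JLT
204.8 JLT × 0.8947 = 183.23456 CYN
183.23456 CYN × 4.598 = 842.51250688 XEL
Net change: 842.51250688 − 1000 = -157.48749312 XEL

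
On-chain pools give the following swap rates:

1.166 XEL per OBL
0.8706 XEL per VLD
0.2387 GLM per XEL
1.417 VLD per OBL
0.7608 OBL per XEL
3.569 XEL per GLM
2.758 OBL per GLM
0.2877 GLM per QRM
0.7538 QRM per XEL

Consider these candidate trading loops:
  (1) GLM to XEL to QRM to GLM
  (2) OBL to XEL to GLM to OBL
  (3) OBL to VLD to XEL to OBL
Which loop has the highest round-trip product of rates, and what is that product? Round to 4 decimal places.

(1) 3.569 × 0.7538 × 0.2877 = 0.77400
(2) 1.166 × 0.2387 × 2.758 = 0.76762
(3) 1.417 × 0.8706 × 0.7608 = 0.93855
Highest is cycle (3) at 0.9386 (≤1, no arbitrage).

0.9386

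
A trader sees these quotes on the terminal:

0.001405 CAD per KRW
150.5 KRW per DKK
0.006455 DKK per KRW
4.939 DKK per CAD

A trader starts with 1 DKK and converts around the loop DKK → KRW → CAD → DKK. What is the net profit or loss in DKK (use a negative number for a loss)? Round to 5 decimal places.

0.04436

1 DKK × 150.5 = 150.5 KRW
150.5 KRW × 0.001405 = 0.2114525 CAD
0.2114525 CAD × 4.939 = 1.0443638975 DKK
Net change: 1.0443638975 − 1 = 0.0443638975 DKK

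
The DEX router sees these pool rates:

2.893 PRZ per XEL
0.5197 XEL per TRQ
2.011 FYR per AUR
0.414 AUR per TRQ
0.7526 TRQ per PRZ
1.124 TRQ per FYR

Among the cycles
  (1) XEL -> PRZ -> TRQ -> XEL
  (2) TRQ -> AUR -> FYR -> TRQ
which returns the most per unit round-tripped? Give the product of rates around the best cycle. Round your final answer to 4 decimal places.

1.1315

(1) 2.893 × 0.7526 × 0.5197 = 1.13153
(2) 0.414 × 2.011 × 1.124 = 0.93579
Highest is cycle (1) at 1.1315 (>1, arbitrage).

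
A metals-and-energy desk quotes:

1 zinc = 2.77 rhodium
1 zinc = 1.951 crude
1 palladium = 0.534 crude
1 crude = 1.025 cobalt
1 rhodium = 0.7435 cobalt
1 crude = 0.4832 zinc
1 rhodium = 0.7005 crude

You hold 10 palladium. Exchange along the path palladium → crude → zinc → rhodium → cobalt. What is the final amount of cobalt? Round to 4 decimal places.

5.3141

10 palladium × 0.534 = 5.34 crude
5.34 crude × 0.4832 = 2.580288 zinc
2.580288 zinc × 2.77 = 7.14739776 rhodium
7.14739776 rhodium × 0.7435 = 5.31409023456 cobalt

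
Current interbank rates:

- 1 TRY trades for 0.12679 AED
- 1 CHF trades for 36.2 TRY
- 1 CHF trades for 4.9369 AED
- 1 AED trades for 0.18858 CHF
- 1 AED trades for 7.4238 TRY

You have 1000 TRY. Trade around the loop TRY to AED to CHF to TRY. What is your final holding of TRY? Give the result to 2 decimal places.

865.54

1000 TRY × 0.12679 = 126.79 AED
126.79 AED × 0.18858 = 23.9100582 CHF
23.9100582 CHF × 36.2 = 865.54410684 TRY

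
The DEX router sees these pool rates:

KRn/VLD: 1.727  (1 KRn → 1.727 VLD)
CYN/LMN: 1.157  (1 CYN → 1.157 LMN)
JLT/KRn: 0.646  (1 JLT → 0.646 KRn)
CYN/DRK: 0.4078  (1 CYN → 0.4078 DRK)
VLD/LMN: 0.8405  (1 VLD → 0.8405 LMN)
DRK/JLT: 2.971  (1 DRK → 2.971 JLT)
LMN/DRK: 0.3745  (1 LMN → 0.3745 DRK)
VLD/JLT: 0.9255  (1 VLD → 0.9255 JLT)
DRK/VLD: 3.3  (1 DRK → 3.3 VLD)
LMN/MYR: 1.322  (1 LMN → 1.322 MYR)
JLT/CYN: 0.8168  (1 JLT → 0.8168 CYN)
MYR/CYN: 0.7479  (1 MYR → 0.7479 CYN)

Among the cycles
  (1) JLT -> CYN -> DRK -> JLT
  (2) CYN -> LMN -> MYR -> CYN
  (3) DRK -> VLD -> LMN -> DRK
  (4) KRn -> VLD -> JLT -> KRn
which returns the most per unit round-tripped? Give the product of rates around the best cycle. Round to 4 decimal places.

(1) 0.8168 × 0.4078 × 2.971 = 0.98961
(2) 1.157 × 1.322 × 0.7479 = 1.14395
(3) 3.3 × 0.8405 × 0.3745 = 1.03873
(4) 1.727 × 0.9255 × 0.646 = 1.03253
Highest is cycle (2) at 1.1440 (>1, arbitrage).

1.1440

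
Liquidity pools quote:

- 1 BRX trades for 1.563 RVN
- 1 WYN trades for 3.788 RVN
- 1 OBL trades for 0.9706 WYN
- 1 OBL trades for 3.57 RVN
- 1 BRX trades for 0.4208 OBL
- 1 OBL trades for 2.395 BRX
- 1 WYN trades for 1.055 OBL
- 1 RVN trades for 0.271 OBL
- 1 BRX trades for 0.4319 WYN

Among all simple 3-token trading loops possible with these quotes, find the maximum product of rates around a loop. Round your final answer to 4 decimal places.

BRX→WYN→OBL→BRX: 0.4319 × 1.055 × 2.395 = 1.09129
BRX→RVN→OBL→BRX: 1.563 × 0.271 × 2.395 = 1.01446
RVN→OBL→WYN→RVN: 0.271 × 0.9706 × 3.788 = 0.99637
Maximum is BRX→WYN→OBL→BRX at 1.0913; arbitrage exists.

1.0913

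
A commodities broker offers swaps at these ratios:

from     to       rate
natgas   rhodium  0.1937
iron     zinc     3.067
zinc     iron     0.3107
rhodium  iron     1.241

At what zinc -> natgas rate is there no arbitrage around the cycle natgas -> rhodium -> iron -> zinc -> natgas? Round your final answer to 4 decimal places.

1.3564

Known legs of the cycle: 0.1937 × 1.241 × 3.067 = 0.7372506739
For no arbitrage the full-cycle product must be 1, so the missing rate is 1 / 0.7372506739 ≈ 1.356391.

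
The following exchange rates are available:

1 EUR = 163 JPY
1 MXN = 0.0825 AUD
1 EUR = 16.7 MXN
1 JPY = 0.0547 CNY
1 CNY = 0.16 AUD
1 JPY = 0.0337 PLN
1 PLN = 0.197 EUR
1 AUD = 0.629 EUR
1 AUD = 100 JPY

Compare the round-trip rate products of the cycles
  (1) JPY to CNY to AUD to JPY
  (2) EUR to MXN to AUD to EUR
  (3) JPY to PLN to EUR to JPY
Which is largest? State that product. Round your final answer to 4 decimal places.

(1) 0.0547 × 0.16 × 100 = 0.87520
(2) 16.7 × 0.0825 × 0.629 = 0.86660
(3) 0.0337 × 0.197 × 163 = 1.08214
Highest is cycle (3) at 1.0821 (>1, arbitrage).

1.0821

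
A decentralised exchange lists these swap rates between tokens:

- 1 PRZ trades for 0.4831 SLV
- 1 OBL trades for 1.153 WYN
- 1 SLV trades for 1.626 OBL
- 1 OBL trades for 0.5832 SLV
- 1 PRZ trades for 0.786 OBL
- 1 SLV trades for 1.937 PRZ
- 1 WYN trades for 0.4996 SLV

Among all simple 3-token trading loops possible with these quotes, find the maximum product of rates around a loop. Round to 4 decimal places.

0.9366

WYN→SLV→OBL→WYN: 0.4996 × 1.626 × 1.153 = 0.93664
SLV→PRZ→OBL→SLV: 1.937 × 0.786 × 0.5832 = 0.88791
Maximum is WYN→SLV→OBL→WYN at 0.9366; no arbitrage — every cycle loses value.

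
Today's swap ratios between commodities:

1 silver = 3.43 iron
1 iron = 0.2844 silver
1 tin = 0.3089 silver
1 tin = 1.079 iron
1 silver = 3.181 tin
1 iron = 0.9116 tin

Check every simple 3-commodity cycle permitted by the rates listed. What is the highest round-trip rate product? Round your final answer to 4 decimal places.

0.9761

tin→iron→silver→tin: 1.079 × 0.2844 × 3.181 = 0.97615
tin→silver→iron→tin: 0.3089 × 3.43 × 0.9116 = 0.96586
Maximum is tin→iron→silver→tin at 0.9761; no arbitrage — every cycle loses value.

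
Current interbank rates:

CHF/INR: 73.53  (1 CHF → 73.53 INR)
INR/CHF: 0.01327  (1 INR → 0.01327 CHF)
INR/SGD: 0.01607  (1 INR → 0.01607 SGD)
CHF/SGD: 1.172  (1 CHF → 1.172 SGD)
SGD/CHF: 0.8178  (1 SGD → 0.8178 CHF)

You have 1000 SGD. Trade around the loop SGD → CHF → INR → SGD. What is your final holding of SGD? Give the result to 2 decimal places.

1000 SGD × 0.8178 = 817.8 CHF
817.8 CHF × 73.53 = 60132.834 INR
60132.834 INR × 0.01607 = 966.33464238 SGD

966.33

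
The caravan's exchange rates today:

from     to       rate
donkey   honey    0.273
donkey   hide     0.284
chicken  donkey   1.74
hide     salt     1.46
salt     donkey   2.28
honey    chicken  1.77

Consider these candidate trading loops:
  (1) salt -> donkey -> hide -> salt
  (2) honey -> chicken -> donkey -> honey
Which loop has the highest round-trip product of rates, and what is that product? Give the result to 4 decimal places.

0.9454

(1) 2.28 × 0.284 × 1.46 = 0.94538
(2) 1.77 × 1.74 × 0.273 = 0.84079
Highest is cycle (1) at 0.9454 (≤1, no arbitrage).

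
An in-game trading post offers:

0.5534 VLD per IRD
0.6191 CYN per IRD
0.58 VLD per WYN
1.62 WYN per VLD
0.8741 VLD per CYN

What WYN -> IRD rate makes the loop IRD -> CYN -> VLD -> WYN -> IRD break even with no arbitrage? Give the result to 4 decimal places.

Known legs of the cycle: 0.6191 × 0.8741 × 1.62 = 0.8766716022
For no arbitrage the full-cycle product must be 1, so the missing rate is 1 / 0.8766716022 ≈ 1.140678.

1.1407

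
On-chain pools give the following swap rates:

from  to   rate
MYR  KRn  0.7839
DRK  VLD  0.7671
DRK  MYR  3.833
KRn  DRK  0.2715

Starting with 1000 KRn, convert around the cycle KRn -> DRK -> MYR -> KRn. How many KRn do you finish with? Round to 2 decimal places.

815.77

1000 KRn × 0.2715 = 271.5 DRK
271.5 DRK × 3.833 = 1040.6595 MYR
1040.6595 MYR × 0.7839 = 815.77298205 KRn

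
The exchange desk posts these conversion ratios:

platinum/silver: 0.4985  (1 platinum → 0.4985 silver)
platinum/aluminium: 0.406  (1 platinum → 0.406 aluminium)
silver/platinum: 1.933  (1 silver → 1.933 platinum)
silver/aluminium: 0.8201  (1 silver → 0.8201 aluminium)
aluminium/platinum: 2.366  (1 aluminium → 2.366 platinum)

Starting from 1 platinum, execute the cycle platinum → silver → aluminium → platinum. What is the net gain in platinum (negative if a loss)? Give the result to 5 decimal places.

-0.03273

1 platinum × 0.4985 = 0.4985 silver
0.4985 silver × 0.8201 = 0.40881985 aluminium
0.40881985 aluminium × 2.366 = 0.9672677651 platinum
Net change: 0.9672677651 − 1 = -0.0327322349 platinum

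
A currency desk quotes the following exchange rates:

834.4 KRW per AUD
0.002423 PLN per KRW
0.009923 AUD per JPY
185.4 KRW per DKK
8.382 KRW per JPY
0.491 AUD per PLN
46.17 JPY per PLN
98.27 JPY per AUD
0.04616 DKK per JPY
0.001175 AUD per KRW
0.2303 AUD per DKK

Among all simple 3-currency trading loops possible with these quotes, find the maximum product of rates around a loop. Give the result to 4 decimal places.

1.0447

AUD→JPY→DKK→AUD: 98.27 × 0.04616 × 0.2303 = 1.04467
PLN→AUD→KRW→PLN: 0.491 × 834.4 × 0.002423 = 0.99268
KRW→AUD→JPY→KRW: 0.001175 × 98.27 × 8.382 = 0.96785
PLN→JPY→KRW→PLN: 46.17 × 8.382 × 0.002423 = 0.93769
Maximum is AUD→JPY→DKK→AUD at 1.0447; arbitrage exists.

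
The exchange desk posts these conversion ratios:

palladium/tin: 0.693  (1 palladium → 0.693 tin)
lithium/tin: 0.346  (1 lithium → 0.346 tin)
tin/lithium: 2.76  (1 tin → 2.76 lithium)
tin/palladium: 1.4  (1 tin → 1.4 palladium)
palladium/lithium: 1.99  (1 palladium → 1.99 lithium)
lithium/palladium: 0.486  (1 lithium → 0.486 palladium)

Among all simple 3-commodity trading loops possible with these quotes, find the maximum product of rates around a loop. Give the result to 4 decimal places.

tin→palladium→lithium→tin: 1.4 × 1.99 × 0.346 = 0.96396
tin→lithium→palladium→tin: 2.76 × 0.486 × 0.693 = 0.92956
Maximum is tin→palladium→lithium→tin at 0.9640; no arbitrage — every cycle loses value.

0.9640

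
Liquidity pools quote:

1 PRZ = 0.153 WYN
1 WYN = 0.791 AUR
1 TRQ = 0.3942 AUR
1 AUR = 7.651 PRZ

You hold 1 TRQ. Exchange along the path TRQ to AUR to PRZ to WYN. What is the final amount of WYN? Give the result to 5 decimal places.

0.46145

1 TRQ × 0.3942 = 0.3942 AUR
0.3942 AUR × 7.651 = 3.0160242 PRZ
3.0160242 PRZ × 0.153 = 0.4614517026 WYN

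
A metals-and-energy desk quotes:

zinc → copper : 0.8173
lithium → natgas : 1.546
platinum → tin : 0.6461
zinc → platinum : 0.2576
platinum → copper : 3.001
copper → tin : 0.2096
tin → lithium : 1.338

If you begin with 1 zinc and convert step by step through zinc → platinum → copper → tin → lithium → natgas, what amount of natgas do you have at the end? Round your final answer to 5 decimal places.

1 zinc × 0.2576 = 0.2576 platinum
0.2576 platinum × 3.001 = 0.7730576 copper
0.7730576 copper × 0.2096 = 0.16203287296 tin
0.16203287296 tin × 1.338 = 0.21679998402048 lithium
0.21679998402048 lithium × 1.546 = 0.33517277529566208 natgas

0.33517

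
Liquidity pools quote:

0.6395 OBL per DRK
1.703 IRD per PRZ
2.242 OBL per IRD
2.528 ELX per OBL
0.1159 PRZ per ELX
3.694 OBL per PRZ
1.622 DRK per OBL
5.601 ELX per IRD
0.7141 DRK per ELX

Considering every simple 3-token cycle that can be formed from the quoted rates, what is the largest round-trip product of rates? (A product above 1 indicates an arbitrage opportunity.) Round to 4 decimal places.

DRK→OBL→ELX→DRK: 0.6395 × 2.528 × 0.7141 = 1.15445
ELX→PRZ→IRD→ELX: 0.1159 × 1.703 × 5.601 = 1.10551
ELX→PRZ→OBL→ELX: 0.1159 × 3.694 × 2.528 = 1.08232
Maximum is DRK→OBL→ELX→DRK at 1.1545; arbitrage exists.

1.1545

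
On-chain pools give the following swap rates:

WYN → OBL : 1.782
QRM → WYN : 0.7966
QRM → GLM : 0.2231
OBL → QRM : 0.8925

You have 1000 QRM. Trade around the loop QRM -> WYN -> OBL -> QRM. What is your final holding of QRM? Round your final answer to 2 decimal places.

1266.94

1000 QRM × 0.7966 = 796.6 WYN
796.6 WYN × 1.782 = 1419.5412 OBL
1419.5412 OBL × 0.8925 = 1266.940521 QRM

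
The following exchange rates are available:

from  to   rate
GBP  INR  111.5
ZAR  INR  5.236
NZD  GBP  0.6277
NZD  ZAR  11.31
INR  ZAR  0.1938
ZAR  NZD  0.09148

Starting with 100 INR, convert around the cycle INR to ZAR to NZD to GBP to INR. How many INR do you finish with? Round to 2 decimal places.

124.08

100 INR × 0.1938 = 19.38 ZAR
19.38 ZAR × 0.09148 = 1.7728824 NZD
1.7728824 NZD × 0.6277 = 1.11283828248 GBP
1.11283828248 GBP × 111.5 = 124.08146849652 INR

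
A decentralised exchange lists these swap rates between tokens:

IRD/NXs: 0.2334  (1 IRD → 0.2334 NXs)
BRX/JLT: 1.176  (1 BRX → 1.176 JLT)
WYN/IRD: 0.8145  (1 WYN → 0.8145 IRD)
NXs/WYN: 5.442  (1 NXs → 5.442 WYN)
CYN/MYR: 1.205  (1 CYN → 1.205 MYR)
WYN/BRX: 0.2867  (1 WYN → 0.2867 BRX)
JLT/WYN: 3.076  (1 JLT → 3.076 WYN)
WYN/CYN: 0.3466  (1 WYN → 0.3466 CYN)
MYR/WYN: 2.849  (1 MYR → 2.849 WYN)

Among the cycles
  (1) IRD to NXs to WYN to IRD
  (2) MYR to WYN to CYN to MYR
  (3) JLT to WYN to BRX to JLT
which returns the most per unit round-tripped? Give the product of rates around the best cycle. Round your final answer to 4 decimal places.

1.1899

(1) 0.2334 × 5.442 × 0.8145 = 1.03455
(2) 2.849 × 0.3466 × 1.205 = 1.18989
(3) 3.076 × 0.2867 × 1.176 = 1.03710
Highest is cycle (2) at 1.1899 (>1, arbitrage).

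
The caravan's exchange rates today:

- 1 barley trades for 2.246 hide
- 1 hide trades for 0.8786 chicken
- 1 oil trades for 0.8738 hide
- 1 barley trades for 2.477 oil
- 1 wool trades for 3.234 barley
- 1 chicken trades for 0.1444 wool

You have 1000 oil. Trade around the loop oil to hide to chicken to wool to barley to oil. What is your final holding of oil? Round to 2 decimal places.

888.05

1000 oil × 0.8738 = 873.8 hide
873.8 hide × 0.8786 = 767.72068 chicken
767.72068 chicken × 0.1444 = 110.858866192 wool
110.858866192 wool × 3.234 = 358.517573264928 barley
358.517573264928 barley × 2.477 = 888.048028977226656 oil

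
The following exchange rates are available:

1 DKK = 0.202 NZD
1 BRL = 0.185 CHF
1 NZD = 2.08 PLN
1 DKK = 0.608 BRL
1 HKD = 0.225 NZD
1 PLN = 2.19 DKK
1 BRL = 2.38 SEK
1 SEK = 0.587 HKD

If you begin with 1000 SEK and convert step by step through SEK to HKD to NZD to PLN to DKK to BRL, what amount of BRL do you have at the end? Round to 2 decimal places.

1000 SEK × 0.587 = 587 HKD
587 HKD × 0.225 = 132.075 NZD
132.075 NZD × 2.08 = 274.716 PLN
274.716 PLN × 2.19 = 601.62804 DKK
601.62804 DKK × 0.608 = 365.78984832 BRL

365.79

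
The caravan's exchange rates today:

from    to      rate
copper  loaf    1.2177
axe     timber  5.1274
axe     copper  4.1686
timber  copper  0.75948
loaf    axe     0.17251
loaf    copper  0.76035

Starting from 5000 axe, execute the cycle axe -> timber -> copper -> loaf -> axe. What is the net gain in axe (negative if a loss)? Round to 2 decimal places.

-909.86

5000 axe × 5.1274 = 25637 timber
25637 timber × 0.75948 = 19470.78876 copper
19470.78876 copper × 1.2177 = 23709.579473052 loaf
23709.579473052 loaf × 0.17251 = 4090.13955489620052 axe
Net change: 4090.13955489620052 − 5000 = -909.86044510379948 axe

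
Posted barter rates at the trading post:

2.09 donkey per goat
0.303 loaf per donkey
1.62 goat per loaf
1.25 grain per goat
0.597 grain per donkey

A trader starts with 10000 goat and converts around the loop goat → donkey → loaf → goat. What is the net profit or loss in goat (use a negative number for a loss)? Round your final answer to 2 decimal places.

258.97

10000 goat × 2.09 = 20900 donkey
20900 donkey × 0.303 = 6332.7 loaf
6332.7 loaf × 1.62 = 10258.974 goat
Net change: 10258.974 − 10000 = 258.974 goat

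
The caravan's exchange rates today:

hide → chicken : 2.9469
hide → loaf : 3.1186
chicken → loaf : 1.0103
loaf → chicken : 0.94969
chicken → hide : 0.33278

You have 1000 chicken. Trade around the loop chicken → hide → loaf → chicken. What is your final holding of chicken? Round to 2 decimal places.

985.60

1000 chicken × 0.33278 = 332.78 hide
332.78 hide × 3.1186 = 1037.807708 loaf
1037.807708 loaf × 0.94969 = 985.59560221052 chicken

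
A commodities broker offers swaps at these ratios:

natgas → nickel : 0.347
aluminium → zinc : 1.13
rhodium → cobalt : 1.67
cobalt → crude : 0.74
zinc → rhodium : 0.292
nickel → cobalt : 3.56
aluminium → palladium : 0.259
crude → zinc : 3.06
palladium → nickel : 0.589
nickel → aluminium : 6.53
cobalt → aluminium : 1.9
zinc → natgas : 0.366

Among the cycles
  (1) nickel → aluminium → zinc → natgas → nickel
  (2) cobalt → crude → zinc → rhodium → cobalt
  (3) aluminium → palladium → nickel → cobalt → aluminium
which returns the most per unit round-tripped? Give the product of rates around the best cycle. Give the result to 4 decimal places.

1.1042

(1) 6.53 × 1.13 × 0.366 × 0.347 = 0.93714
(2) 0.74 × 3.06 × 0.292 × 1.67 = 1.10421
(3) 0.259 × 0.589 × 3.56 × 1.9 = 1.03185
Highest is cycle (2) at 1.1042 (>1, arbitrage).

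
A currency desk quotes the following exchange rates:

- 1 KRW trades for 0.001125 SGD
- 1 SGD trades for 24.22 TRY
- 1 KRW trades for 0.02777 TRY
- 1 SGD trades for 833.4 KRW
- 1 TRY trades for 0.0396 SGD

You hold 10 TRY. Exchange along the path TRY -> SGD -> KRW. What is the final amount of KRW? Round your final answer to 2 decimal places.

330.03

10 TRY × 0.0396 = 0.396 SGD
0.396 SGD × 833.4 = 330.0264 KRW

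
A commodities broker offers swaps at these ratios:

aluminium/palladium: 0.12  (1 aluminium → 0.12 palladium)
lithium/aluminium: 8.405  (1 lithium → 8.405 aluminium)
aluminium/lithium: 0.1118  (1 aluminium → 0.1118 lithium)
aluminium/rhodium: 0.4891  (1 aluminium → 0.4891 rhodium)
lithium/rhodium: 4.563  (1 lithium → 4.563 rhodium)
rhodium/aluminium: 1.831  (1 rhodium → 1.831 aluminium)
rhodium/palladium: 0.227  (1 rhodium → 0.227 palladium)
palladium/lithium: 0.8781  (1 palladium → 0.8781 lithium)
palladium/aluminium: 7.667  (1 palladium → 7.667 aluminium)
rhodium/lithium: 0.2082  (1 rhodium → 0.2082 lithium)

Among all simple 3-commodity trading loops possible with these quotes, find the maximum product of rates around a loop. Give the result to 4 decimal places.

rhodium→aluminium→lithium→rhodium: 1.831 × 0.1118 × 4.563 = 0.93407
rhodium→palladium→lithium→rhodium: 0.227 × 0.8781 × 4.563 = 0.90954
aluminium→palladium→lithium→aluminium: 0.12 × 0.8781 × 8.405 = 0.88565
rhodium→lithium→aluminium→rhodium: 0.2082 × 8.405 × 0.4891 = 0.85589
rhodium→palladium→aluminium→rhodium: 0.227 × 7.667 × 0.4891 = 0.85123
Maximum is rhodium→aluminium→lithium→rhodium at 0.9341; no arbitrage — every cycle loses value.

0.9341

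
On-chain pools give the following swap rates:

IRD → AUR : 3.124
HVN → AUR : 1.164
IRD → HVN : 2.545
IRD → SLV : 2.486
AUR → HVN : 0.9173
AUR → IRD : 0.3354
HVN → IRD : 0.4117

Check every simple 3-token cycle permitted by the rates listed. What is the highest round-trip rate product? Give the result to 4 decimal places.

1.1798

AUR→HVN→IRD→AUR: 0.9173 × 0.4117 × 3.124 = 1.17979
AUR→IRD→HVN→AUR: 0.3354 × 2.545 × 1.164 = 0.99358
Maximum is AUR→HVN→IRD→AUR at 1.1798; arbitrage exists.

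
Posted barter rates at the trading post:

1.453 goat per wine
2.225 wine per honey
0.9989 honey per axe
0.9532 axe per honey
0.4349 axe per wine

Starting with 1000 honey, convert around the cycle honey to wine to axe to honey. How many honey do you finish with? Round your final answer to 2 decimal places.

966.59

1000 honey × 2.225 = 2225 wine
2225 wine × 0.4349 = 967.6525 axe
967.6525 axe × 0.9989 = 966.58808225 honey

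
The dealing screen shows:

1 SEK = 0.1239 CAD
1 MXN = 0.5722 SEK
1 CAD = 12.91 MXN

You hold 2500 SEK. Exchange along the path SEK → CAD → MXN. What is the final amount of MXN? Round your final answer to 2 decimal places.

2500 SEK × 0.1239 = 309.75 CAD
309.75 CAD × 12.91 = 3998.8725 MXN

3998.87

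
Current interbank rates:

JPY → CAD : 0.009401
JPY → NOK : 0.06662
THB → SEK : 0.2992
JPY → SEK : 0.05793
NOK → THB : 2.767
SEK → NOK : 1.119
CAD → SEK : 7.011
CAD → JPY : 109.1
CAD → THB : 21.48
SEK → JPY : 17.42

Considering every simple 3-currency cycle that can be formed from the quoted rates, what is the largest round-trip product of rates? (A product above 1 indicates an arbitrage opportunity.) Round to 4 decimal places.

CAD→SEK→JPY→CAD: 7.011 × 17.42 × 0.009401 = 1.14816
NOK→THB→SEK→NOK: 2.767 × 0.2992 × 1.119 = 0.92640
Maximum is CAD→SEK→JPY→CAD at 1.1482; arbitrage exists.

1.1482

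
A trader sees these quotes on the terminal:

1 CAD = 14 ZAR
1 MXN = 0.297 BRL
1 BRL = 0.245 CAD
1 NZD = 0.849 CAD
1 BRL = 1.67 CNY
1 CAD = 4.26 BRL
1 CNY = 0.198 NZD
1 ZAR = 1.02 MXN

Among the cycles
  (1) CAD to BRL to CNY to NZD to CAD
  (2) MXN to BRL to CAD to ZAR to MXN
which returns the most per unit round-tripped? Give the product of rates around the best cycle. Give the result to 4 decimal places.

1.1959

(1) 4.26 × 1.67 × 0.198 × 0.849 = 1.19591
(2) 0.297 × 0.245 × 14 × 1.02 = 1.03908
Highest is cycle (1) at 1.1959 (>1, arbitrage).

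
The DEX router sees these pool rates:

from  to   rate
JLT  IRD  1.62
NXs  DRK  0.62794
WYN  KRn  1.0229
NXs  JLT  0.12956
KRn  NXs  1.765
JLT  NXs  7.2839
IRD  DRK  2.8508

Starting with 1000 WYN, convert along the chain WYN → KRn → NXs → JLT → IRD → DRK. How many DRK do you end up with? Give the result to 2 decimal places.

1080.27

1000 WYN × 1.0229 = 1022.9 KRn
1022.9 KRn × 1.765 = 1805.4185 NXs
1805.4185 NXs × 0.12956 = 233.91002086 JLT
233.91002086 JLT × 1.62 = 378.9342337932 IRD
378.9342337932 IRD × 2.8508 = 1080.26571369765456 DRK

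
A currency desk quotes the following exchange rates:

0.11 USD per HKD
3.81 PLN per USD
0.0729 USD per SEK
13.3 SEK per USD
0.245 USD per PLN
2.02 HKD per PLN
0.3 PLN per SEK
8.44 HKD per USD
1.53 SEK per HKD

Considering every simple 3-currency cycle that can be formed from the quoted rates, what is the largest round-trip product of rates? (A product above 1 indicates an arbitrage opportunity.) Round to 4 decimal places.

0.9776

PLN→USD→SEK→PLN: 0.245 × 13.3 × 0.3 = 0.97755
SEK→USD→HKD→SEK: 0.0729 × 8.44 × 1.53 = 0.94137
PLN→HKD→SEK→PLN: 2.02 × 1.53 × 0.3 = 0.92718
PLN→HKD→USD→PLN: 2.02 × 0.11 × 3.81 = 0.84658
Maximum is PLN→USD→SEK→PLN at 0.9776; no arbitrage — every cycle loses value.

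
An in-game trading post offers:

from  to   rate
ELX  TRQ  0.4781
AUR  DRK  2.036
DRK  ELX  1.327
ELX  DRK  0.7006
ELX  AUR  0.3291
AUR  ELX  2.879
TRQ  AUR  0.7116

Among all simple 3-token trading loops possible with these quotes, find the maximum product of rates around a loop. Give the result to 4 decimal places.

AUR→ELX→TRQ→AUR: 2.879 × 0.4781 × 0.7116 = 0.97948
AUR→DRK→ELX→AUR: 2.036 × 1.327 × 0.3291 = 0.88915
Maximum is AUR→ELX→TRQ→AUR at 0.9795; no arbitrage — every cycle loses value.

0.9795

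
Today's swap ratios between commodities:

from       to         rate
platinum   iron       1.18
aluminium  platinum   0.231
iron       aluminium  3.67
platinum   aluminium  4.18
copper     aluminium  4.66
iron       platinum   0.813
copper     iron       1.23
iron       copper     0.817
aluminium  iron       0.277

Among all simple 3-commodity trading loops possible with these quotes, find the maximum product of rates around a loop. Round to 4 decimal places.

copper→aluminium→iron→copper: 4.66 × 0.277 × 0.817 = 1.05460
platinum→iron→aluminium→platinum: 1.18 × 3.67 × 0.231 = 1.00037
platinum→aluminium→iron→platinum: 4.18 × 0.277 × 0.813 = 0.94134
Maximum is copper→aluminium→iron→copper at 1.0546; arbitrage exists.

1.0546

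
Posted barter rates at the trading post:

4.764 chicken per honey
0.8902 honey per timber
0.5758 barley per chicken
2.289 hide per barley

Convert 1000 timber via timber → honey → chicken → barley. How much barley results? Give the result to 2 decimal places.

2441.92

1000 timber × 0.8902 = 890.2 honey
890.2 honey × 4.764 = 4240.9128 chicken
4240.9128 chicken × 0.5758 = 2441.91759024 barley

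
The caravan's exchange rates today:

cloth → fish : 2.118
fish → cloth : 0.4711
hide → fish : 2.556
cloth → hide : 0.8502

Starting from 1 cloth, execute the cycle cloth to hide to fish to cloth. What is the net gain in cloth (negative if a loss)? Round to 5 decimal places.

1 cloth × 0.8502 = 0.8502 hide
0.8502 hide × 2.556 = 2.1731112 fish
2.1731112 fish × 0.4711 = 1.02375268632 cloth
Net change: 1.02375268632 − 1 = 0.02375268632 cloth

0.02375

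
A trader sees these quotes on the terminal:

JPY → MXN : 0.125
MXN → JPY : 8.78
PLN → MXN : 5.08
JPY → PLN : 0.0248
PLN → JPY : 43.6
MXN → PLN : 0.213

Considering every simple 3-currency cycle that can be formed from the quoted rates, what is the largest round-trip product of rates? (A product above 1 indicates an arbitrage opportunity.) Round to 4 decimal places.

1.1609

MXN→PLN→JPY→MXN: 0.213 × 43.6 × 0.125 = 1.16085
MXN→JPY→PLN→MXN: 8.78 × 0.0248 × 5.08 = 1.10614
Maximum is MXN→PLN→JPY→MXN at 1.1609; arbitrage exists.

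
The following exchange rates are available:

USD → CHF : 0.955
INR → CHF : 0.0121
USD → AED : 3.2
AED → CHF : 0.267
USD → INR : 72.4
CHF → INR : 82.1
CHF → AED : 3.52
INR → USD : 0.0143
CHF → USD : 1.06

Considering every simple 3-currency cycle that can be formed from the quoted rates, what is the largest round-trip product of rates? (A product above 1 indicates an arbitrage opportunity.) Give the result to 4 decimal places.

1.1212

USD→CHF→INR→USD: 0.955 × 82.1 × 0.0143 = 1.12120
USD→INR→CHF→USD: 72.4 × 0.0121 × 1.06 = 0.92860
USD→AED→CHF→USD: 3.2 × 0.267 × 1.06 = 0.90566
Maximum is USD→CHF→INR→USD at 1.1212; arbitrage exists.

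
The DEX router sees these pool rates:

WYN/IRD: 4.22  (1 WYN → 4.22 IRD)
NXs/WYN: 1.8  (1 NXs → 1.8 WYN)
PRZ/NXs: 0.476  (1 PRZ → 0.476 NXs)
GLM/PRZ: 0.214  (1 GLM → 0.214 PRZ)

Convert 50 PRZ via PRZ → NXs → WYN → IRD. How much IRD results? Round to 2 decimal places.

50 PRZ × 0.476 = 23.8 NXs
23.8 NXs × 1.8 = 42.84 WYN
42.84 WYN × 4.22 = 180.7848 IRD

180.78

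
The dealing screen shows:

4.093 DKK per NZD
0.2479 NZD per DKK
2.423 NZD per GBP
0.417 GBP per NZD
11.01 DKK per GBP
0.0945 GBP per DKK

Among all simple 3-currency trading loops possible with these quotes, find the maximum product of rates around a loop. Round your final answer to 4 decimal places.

DKK→NZD→GBP→DKK: 0.2479 × 0.417 × 11.01 = 1.13815
DKK→GBP→NZD→DKK: 0.0945 × 2.423 × 4.093 = 0.93719
Maximum is DKK→NZD→GBP→DKK at 1.1382; arbitrage exists.

1.1382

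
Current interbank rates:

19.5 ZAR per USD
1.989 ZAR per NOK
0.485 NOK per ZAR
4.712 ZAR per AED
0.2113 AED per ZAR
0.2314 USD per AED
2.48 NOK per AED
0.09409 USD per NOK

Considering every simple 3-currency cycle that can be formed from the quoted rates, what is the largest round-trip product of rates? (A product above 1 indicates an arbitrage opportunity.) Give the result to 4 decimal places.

1.0423

NOK→ZAR→AED→NOK: 1.989 × 0.2113 × 2.48 = 1.04228
ZAR→AED→USD→ZAR: 0.2113 × 0.2314 × 19.5 = 0.95345
NOK→USD→ZAR→NOK: 0.09409 × 19.5 × 0.485 = 0.88986
Maximum is NOK→ZAR→AED→NOK at 1.0423; arbitrage exists.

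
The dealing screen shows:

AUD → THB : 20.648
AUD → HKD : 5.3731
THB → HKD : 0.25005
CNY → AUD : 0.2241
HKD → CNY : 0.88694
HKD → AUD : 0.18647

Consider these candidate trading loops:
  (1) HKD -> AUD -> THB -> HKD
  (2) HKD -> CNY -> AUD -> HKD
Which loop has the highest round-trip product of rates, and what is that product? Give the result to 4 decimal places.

(1) 0.18647 × 20.648 × 0.25005 = 0.96275
(2) 0.88694 × 0.2241 × 5.3731 = 1.06797
Highest is cycle (2) at 1.0680 (>1, arbitrage).

1.0680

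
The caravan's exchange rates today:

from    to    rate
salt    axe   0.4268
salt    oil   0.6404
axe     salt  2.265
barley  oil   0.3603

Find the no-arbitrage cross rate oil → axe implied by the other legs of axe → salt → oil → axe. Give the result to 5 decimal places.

Known legs of the cycle: 2.265 × 0.6404 = 1.450506
For no arbitrage the full-cycle product must be 1, so the missing rate is 1 / 1.450506 ≈ 0.6894146.

0.68941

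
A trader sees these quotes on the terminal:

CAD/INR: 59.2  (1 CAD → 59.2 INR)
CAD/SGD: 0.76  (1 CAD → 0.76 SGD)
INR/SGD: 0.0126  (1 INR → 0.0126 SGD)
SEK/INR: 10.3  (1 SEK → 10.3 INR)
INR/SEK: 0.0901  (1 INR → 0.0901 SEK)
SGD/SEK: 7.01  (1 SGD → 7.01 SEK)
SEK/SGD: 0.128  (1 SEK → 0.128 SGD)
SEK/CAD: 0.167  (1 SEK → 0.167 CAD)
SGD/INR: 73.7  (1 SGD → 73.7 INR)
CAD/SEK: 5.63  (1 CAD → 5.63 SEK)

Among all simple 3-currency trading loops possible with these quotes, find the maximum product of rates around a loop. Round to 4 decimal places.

INR→SGD→SEK→INR: 0.0126 × 7.01 × 10.3 = 0.90976
INR→SEK→CAD→INR: 0.0901 × 0.167 × 59.2 = 0.89076
CAD→SGD→SEK→CAD: 0.76 × 7.01 × 0.167 = 0.88971
INR→SEK→SGD→INR: 0.0901 × 0.128 × 73.7 = 0.84997
Maximum is INR→SGD→SEK→INR at 0.9098; no arbitrage — every cycle loses value.

0.9098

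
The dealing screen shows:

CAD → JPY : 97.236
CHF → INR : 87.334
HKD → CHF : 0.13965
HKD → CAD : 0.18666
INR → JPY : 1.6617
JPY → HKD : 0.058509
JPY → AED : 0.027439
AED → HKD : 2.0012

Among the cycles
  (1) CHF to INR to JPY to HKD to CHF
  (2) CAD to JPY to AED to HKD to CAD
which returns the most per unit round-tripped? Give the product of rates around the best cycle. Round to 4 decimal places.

(1) 87.334 × 1.6617 × 0.058509 × 0.13965 = 1.18577
(2) 97.236 × 0.027439 × 2.0012 × 0.18666 = 0.99664
Highest is cycle (1) at 1.1858 (>1, arbitrage).

1.1858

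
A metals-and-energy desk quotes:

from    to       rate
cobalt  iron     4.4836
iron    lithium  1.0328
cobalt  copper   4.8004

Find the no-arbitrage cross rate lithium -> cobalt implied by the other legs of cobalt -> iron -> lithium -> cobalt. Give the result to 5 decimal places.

Known legs of the cycle: 4.4836 × 1.0328 = 4.63066208
For no arbitrage the full-cycle product must be 1, so the missing rate is 1 / 4.63066208 ≈ 0.2159518.

0.21595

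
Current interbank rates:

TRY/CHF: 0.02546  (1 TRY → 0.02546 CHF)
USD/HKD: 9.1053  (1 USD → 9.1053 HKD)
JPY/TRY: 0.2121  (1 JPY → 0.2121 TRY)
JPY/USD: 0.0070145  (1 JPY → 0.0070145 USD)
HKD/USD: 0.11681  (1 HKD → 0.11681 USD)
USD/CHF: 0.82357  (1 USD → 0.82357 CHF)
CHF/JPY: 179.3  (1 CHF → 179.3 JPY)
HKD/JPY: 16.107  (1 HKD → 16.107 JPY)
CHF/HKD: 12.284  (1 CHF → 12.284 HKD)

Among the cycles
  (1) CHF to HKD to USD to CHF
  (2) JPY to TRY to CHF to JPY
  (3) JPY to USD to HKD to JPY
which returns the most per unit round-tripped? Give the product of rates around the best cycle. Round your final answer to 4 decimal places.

1.1817

(1) 12.284 × 0.11681 × 0.82357 = 1.18174
(2) 0.2121 × 0.02546 × 179.3 = 0.96823
(3) 0.0070145 × 9.1053 × 16.107 = 1.02874
Highest is cycle (1) at 1.1817 (>1, arbitrage).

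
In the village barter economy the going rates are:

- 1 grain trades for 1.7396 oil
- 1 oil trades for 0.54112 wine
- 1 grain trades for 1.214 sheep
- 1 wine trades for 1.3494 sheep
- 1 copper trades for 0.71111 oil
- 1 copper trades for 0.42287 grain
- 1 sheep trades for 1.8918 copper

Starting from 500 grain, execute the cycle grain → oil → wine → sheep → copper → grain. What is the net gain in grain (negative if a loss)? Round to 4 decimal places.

500 grain × 1.7396 = 869.8 oil
869.8 oil × 0.54112 = 470.666176 wine
470.666176 wine × 1.3494 = 635.1169378944 sheep
635.1169378944 sheep × 1.8918 = 1201.51422310862592 copper
1201.51422310862592 copper × 0.42287 = 508.0843195259446427904 grain
Net change: 508.0843195259446427904 − 500 = 8.0843195259446427904 grain

8.0843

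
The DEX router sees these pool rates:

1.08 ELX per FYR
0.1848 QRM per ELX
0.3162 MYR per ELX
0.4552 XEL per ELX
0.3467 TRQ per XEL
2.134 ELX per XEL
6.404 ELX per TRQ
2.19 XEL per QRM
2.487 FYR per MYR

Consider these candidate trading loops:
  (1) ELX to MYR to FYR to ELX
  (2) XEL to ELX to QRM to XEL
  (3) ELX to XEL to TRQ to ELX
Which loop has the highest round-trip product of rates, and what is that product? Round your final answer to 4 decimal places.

(1) 0.3162 × 2.487 × 1.08 = 0.84930
(2) 2.134 × 0.1848 × 2.19 = 0.86366
(3) 0.4552 × 0.3467 × 6.404 = 1.01067
Highest is cycle (3) at 1.0107 (>1, arbitrage).

1.0107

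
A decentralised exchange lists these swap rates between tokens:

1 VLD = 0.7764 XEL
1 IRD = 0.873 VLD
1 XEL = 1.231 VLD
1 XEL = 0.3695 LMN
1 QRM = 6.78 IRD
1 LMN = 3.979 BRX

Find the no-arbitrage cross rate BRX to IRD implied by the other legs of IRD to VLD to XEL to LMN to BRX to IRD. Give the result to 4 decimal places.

1.0035

Known legs of the cycle: 0.873 × 0.7764 × 0.3695 × 3.979 = 0.9965248942266
For no arbitrage the full-cycle product must be 1, so the missing rate is 1 / 0.9965248942266 ≈ 1.003487.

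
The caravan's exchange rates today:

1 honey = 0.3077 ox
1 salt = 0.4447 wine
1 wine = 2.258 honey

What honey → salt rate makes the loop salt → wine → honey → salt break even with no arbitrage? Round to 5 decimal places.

0.99588

Known legs of the cycle: 0.4447 × 2.258 = 1.0041326
For no arbitrage the full-cycle product must be 1, so the missing rate is 1 / 1.0041326 ≈ 0.9958844.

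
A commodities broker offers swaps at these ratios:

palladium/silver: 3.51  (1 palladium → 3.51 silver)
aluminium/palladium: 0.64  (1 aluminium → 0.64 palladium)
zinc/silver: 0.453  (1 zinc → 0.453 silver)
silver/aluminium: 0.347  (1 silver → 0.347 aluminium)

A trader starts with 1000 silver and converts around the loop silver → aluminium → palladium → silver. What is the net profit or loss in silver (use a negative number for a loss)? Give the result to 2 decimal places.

-220.50

1000 silver × 0.347 = 347 aluminium
347 aluminium × 0.64 = 222.08 palladium
222.08 palladium × 3.51 = 779.5008 silver
Net change: 779.5008 − 1000 = -220.4992 silver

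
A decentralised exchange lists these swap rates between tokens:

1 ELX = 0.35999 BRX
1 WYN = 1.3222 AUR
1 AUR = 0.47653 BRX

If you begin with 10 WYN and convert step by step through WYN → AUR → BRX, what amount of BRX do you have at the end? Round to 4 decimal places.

6.3007

10 WYN × 1.3222 = 13.222 AUR
13.222 AUR × 0.47653 = 6.30067966 BRX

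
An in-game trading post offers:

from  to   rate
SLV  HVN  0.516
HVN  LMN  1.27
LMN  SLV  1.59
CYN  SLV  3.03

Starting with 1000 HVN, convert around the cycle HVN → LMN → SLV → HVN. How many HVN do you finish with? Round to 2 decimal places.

1041.96

1000 HVN × 1.27 = 1270 LMN
1270 LMN × 1.59 = 2019.3 SLV
2019.3 SLV × 0.516 = 1041.9588 HVN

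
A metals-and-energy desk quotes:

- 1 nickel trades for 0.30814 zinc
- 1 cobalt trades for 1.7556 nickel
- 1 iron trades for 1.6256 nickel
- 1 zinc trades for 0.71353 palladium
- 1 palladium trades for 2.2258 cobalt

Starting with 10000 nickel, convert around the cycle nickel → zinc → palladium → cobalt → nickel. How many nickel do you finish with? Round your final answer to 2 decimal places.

8591.56

10000 nickel × 0.30814 = 3081.4 zinc
3081.4 zinc × 0.71353 = 2198.671342 palladium
2198.671342 palladium × 2.2258 = 4893.8026730236 cobalt
4893.8026730236 cobalt × 1.7556 = 8591.55997276023216 nickel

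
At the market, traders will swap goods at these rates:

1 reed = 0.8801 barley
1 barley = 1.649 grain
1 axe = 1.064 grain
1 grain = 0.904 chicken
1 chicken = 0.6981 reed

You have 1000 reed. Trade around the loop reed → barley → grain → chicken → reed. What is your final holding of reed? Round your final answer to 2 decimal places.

915.88

1000 reed × 0.8801 = 880.1 barley
880.1 barley × 1.649 = 1451.2849 grain
1451.2849 grain × 0.904 = 1311.9615496 chicken
1311.9615496 chicken × 0.6981 = 915.88035777576 reed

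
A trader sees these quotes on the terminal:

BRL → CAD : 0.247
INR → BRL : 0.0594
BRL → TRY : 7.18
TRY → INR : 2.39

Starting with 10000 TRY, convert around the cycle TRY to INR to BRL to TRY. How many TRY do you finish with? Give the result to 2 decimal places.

10000 TRY × 2.39 = 23900 INR
23900 INR × 0.0594 = 1419.66 BRL
1419.66 BRL × 7.18 = 10193.1588 TRY

10193.16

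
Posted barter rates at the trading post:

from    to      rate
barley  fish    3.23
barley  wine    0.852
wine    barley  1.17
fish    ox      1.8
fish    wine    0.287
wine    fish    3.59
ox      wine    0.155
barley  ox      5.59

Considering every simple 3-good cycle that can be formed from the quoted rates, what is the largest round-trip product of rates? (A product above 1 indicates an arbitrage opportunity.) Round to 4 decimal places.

fish→wine→barley→fish: 0.287 × 1.17 × 3.23 = 1.08460
wine→barley→ox→wine: 1.17 × 5.59 × 0.155 = 1.01375
fish→ox→wine→fish: 1.8 × 0.155 × 3.59 = 1.00161
Maximum is fish→wine→barley→fish at 1.0846; arbitrage exists.

1.0846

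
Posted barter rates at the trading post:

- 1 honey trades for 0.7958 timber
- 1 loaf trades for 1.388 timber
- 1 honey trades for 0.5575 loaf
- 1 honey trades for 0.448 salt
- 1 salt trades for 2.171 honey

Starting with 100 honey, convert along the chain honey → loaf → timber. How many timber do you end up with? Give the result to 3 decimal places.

100 honey × 0.5575 = 55.75 loaf
55.75 loaf × 1.388 = 77.381 timber

77.381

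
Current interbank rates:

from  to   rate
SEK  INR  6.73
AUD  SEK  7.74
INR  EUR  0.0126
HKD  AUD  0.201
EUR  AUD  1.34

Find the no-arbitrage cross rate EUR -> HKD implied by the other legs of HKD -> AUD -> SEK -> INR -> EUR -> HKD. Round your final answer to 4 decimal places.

7.5801

Known legs of the cycle: 0.201 × 7.74 × 6.73 × 0.0126 = 0.13192364052
For no arbitrage the full-cycle product must be 1, so the missing rate is 1 / 0.13192364052 ≈ 7.580143.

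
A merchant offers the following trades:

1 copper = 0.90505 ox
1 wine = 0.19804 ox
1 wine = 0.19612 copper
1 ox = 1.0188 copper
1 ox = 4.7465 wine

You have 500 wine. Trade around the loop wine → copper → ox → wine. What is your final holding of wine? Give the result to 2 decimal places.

500 wine × 0.19612 = 98.06 copper
98.06 copper × 0.90505 = 88.749203 ox
88.749203 ox × 4.7465 = 421.2480920395 wine

421.25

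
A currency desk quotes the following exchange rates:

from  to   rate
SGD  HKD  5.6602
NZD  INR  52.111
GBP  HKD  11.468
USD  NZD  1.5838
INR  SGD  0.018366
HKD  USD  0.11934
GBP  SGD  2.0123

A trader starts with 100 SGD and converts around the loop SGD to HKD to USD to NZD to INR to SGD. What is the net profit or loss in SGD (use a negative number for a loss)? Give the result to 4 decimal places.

100 SGD × 5.6602 = 566.02 HKD
566.02 HKD × 0.11934 = 67.5488268 USD
67.5488268 USD × 1.5838 = 106.98383188584 NZD
106.98383188584 NZD × 52.111 = 5575.03446340300824 INR
5575.03446340300824 INR × 0.018366 = 102.39108295485964933584 SGD
Net change: 102.39108295485964933584 − 100 = 2.39108295485964933584 SGD

2.3911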